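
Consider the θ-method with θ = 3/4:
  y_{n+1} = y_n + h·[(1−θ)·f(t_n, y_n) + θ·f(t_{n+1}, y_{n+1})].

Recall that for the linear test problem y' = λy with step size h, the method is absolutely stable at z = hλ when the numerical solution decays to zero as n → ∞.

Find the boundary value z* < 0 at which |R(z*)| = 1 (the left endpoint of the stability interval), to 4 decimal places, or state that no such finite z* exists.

(−∞, 0) — no finite endpoint.

On y'=λy, z=hλ:
  y_{n+1} = y_n + z·[1/4·y_n + 3/4·y_{n+1}] ⇒ (1 − 3/4z)y_{n+1} = (1 + 1/4z)y_n
  ⇒ R(z) = (1 + 1/4z)/(1 − 3/4z).

Boundary: |R(x)|=1, x<0.
x=-0.64: |R|=0.5676
x=-2: |R|=0.2000
x=-10: |R|=0.1765
x=-100: |R|=0.3158
θ=3/4≥1/2 ⇒ |1+1/4x|<|1−3/4x| ∀x<0 ⇒ interval (−∞,0).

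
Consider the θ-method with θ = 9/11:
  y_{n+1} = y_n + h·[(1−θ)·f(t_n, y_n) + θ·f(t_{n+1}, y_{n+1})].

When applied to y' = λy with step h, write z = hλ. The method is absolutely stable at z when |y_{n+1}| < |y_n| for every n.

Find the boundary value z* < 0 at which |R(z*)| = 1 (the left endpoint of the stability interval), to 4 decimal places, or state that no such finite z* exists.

interval (−∞, 0).

Test eqn y'=λy, z=hλ:
  y_{n+1} = y_n + z·[2/11·y_n + 9/11·y_{n+1}] ⇒ (1 − 9/11z)y_{n+1} = (1 + 2/11z)y_n
  ⇒ R(z) = (1 + 2/11z)/(1 − 9/11z).

Find x<0 with |R(x)|<1.
x=-1.17: |R|=0.4022
x=-2: |R|=0.2414
x=-10: |R|=0.0891
x=-100: |R|=0.2075
θ=9/11≥1/2 ⇒ |1+2/11x|<|1−9/11x| ∀x<0 ⇒ unbounded interval.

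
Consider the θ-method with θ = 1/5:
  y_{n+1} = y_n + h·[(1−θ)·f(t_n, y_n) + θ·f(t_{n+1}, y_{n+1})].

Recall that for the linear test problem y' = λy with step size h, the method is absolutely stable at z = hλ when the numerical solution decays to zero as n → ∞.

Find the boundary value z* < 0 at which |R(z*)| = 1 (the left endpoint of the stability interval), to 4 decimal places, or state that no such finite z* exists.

With y'=λy (z=hλ):
  y_{n+1} = y_n + z·[4/5·y_n + 1/5·y_{n+1}] ⇒ (1 − 1/5z)y_{n+1} = (1 + 4/5z)y_n
  so R(z) = (1 + 4/5z)/(1 − 1/5z).

Find x<0 with |R(x)|<1.
x=-0.81: |R|=0.3029
R=−1: 1+4/5x = −1+1/5x ⇒ -3/5x=2 ⇒ x=2/(-3/5)=-3.3333
Confirm numerically:
  x=-2.859: |R|=0.81893 <1
  x=-2.801: |R|=0.79528 <1
  x=-2.521: |R|=0.67597 <1
  x=-3.837: |R|=1.17099 >1
  x=-3.687: |R|=1.12214 >1
  x=-3.512: |R|=1.06297 >1
Interval (-3.3333, 0).

z* = -3.3333.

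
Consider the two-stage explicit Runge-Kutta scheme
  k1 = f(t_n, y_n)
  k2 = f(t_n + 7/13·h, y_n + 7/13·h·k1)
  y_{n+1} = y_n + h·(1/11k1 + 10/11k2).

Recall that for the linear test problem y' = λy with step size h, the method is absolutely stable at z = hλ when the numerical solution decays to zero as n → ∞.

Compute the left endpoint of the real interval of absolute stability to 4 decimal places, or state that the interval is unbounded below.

z* = -2.0429.

On y'=λy, z=hλ:
  k1=λy_n ⇒ h·k1=z·y_n;  k2=λ(1+7/13z)y_n ⇒ h·k2=z(1+7/13z)y_n
  y_{n+1}/y_n = 1 + 1/11z + 10/11z(1+7/13z) = 1 + z + 70/143z²
  Hence R(z) = 1 + z + 70/143z².

Solve |R(x)|<1 on ℝ⁻.
x=-0.39: |R|=0.6845
R=1: x+70/143x²=0 ⇒ x=−143/70=-2.0429; min R=1−1/(4·70/143)=0.4893>−1
Confirm numerically:
  x=-1.138: |R|=0.49594 <1
  x=-1.059: |R|=0.48998 <1
  x=-1.046: |R|=0.48958 <1
  x=-2.550: |R|=1.63304 >1
  x=-2.322: |R|=1.31729 >1
Interval (-2.0429, 0).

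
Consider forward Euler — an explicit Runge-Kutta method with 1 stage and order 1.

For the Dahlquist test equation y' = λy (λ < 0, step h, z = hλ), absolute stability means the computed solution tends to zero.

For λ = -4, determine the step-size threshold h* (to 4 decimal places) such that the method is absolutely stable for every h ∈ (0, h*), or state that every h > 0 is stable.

Test eqn y'=λy, z=hλ:
  order 1, 1-stage ⇒ R(z)=1+z
  (e.g. R(-0.37)=0.63000, |R|=0.63000)

Need |R(x)|<1, x<0.
x=-0.37: |R|=0.6300
|R(-2.1)|=1.1000 |R(-2.06)|=1.0600 |R(-1.13)|=0.1300
Bisect:
  x_lo=-2.8796 |R|=1.8796  x_hi=-0.2937 |R|=0.7063
  mid=-1.58666 |R|=0.58666 →hi
  mid=-2.23315 |R|=1.23315 →lo
  mid=-1.90991 |R|=0.90991 →hi
  mid=-2.07153 |R|=1.07153 →lo
  mid=-1.99072 |R|=0.99072 →hi
  mid=-2.03112 |R|=1.03112 →lo
  mid=-2.01092 |R|=1.01092 →lo
  mid=-2.00082 |R|=1.00082 →lo
  ...
  [-2.00003,-1.99987] ⇒ x*=-2.0000
So |R|<1 on (-2.0000, 0).

(-2.0000,0); λ=-4 ⇒ h* = 0.5000.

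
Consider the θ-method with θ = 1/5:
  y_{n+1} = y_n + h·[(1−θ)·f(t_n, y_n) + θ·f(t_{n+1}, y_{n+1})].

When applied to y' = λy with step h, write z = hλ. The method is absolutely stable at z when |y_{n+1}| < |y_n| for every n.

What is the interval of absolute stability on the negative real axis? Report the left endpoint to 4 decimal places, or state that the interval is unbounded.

z∈(-3.3333,0).

Test eqn y'=λy, z=hλ:
  y_{n+1} = y_n + z·[4/5·y_n + 1/5·y_{n+1}] ⇒ (1 − 1/5z)y_{n+1} = (1 + 4/5z)y_n
  Hence R(z) = (1 + 4/5z)/(1 − 1/5z).

Need |R(x)|<1, x<0.
x=-0.49: |R|=0.5537
R=−1: 1+4/5x = −1+1/5x ⇒ -3/5x=2 ⇒ x=2/(-3/5)=-3.3333
Confirm numerically:
  x=-2.831: |R|=0.80756 <1
  x=-1.584: |R|=0.20292 <1
  x=-1.556: |R|=0.18670 <1
  x=-3.871: |R|=1.18183 >1
  x=-3.824: |R|=1.16682 >1
Interval (-3.3333, 0).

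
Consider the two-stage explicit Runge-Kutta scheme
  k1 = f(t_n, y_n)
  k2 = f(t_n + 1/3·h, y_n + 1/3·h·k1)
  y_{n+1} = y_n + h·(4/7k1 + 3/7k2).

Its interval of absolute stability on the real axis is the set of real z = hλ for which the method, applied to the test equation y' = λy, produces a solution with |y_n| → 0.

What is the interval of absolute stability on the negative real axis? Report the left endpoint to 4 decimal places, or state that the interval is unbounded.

z∈(-7.0000,0).

Set f=λy, z=hλ:
  k1=λy_n ⇒ h·k1=z·y_n;  k2=λ(1+1/3z)y_n ⇒ h·k2=z(1+1/3z)y_n
  y_{n+1}/y_n = 1 + 4/7z + 3/7z(1+1/3z) = 1 + z + 1/7z²
  R(z) = 1 + z + 1/7z².

Find x<0 with |R(x)|<1.
x=-0.82: |R|=0.2761
R=1: x+1/7x²=0 ⇒ x=−7=-7.0000; min R=1−1/(4·1/7)=-0.7500>−1
Confirm numerically:
  x=-6.004: |R|=0.14572 <1
  x=-5.491: |R|=0.18370 <1
  x=-4.896: |R|=0.47160 <1
  x=-4.727: |R|=0.53492 <1
  x=-7.208: |R|=1.21418 >1
  x=-7.149: |R|=1.15217 >1
Interval (-7.0000, 0).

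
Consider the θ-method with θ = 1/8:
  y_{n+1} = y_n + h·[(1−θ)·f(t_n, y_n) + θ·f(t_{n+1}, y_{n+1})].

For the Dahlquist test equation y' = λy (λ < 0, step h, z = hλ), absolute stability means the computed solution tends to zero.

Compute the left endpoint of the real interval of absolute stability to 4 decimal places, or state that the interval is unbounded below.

left endpoint -2.6667.

With y'=λy (z=hλ):
  y_{n+1} = y_n + z·[7/8·y_n + 1/8·y_{n+1}] ⇒ (1 − 1/8z)y_{n+1} = (1 + 7/8z)y_n
  R(z) = (1 + 7/8z)/(1 − 1/8z).

Boundary: |R(x)|=1, x<0.
x=-1.34: |R|=0.1478
R=−1: 1+7/8x = −1+1/8x ⇒ -3/4x=2 ⇒ x=2/(-3/4)=-2.6667
Confirm numerically:
  x=-2.198: |R|=0.72426 <1
  x=-1.869: |R|=0.51505 <1
  x=-1.314: |R|=0.12862 <1
  x=-1.279: |R|=0.10271 <1
  x=-3.165: |R|=1.26780 >1
  x=-2.907: |R|=1.13221 >1
  x=-2.837: |R|=1.09431 >1
So |R|<1 on (-2.6667, 0).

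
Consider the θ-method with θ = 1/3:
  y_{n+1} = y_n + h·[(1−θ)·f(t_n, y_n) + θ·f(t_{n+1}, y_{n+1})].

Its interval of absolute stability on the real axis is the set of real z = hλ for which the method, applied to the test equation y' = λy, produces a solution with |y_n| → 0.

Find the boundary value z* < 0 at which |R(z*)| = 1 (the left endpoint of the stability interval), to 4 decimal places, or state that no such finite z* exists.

z* = -6.0000.

Set f=λy, z=hλ:
  y_{n+1} = y_n + z·[2/3·y_n + 1/3·y_{n+1}] ⇒ (1 − 1/3z)y_{n+1} = (1 + 2/3z)y_n
  ⇒ R(z) = (1 + 2/3z)/(1 − 1/3z).

Boundary: |R(x)|=1, x<0.
x=-0.83: |R|=0.3499
R=−1: 1+2/3x = −1+1/3x ⇒ -1/3x=2 ⇒ x=2/(-1/3)=-6.0000
Confirm numerically:
  x=-4.207: |R|=0.75121 <1
  x=-3.408: |R|=0.59551 <1
  x=-3.119: |R|=0.52917 <1
  x=-6.442: |R|=1.04681 >1
  x=-6.084: |R|=1.00925 >1
So |R|<1 on (-6.0000, 0).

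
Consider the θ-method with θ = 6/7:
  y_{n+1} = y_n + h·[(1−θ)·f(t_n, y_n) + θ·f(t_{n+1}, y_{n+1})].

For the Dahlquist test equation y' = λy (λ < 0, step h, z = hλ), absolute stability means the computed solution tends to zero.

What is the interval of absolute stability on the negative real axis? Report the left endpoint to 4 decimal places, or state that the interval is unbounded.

unbounded; (−∞, 0).

Set f=λy, z=hλ:
  y_{n+1} = y_n + z·[1/7·y_n + 6/7·y_{n+1}] ⇒ (1 − 6/7z)y_{n+1} = (1 + 1/7z)y_n
  ⇒ R(z) = (1 + 1/7z)/(1 − 6/7z).

Find x<0 with |R(x)|<1.
x=-1.01: |R|=0.4587
x=-2: |R|=0.2632
x=-10: |R|=0.0448
x=-100: |R|=0.1532
θ=6/7≥1/2 ⇒ |1+1/7x|<|1−6/7x| ∀x<0 ⇒ unbounded interval.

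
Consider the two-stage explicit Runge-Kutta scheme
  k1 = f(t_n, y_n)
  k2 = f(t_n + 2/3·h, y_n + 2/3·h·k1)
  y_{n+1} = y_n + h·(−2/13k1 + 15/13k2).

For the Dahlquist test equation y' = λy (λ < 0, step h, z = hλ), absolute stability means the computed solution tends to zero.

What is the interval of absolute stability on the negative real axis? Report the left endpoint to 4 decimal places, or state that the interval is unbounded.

(-1.3000, 0).

Set f=λy, z=hλ:
  k1=λy_n ⇒ h·k1=z·y_n;  k2=λ(1+2/3z)y_n ⇒ h·k2=z(1+2/3z)y_n
  y_{n+1}/y_n = 1 − 2/13z + 15/13z(1+2/3z) = 1 + z + 10/13z²
  R(z) = 1 + z + 10/13z².

Find x<0 with |R(x)|<1.
x=-1.61: |R|=1.3839
R=1: x+10/13x²=0 ⇒ x=−13/10=-1.3000; min R=1−1/(4·10/13)=0.6750>−1
Confirm numerically:
  x=-1.096: |R|=0.82801 <1
  x=-0.844: |R|=0.70395 <1
  x=-0.757: |R|=0.68381 <1
  x=-0.591: |R|=0.67768 <1
  x=-1.898: |R|=1.87308 >1
  x=-1.762: |R|=1.62619 >1
  x=-1.366: |R|=1.06935 >1
So |R|<1 on (-1.3000, 0).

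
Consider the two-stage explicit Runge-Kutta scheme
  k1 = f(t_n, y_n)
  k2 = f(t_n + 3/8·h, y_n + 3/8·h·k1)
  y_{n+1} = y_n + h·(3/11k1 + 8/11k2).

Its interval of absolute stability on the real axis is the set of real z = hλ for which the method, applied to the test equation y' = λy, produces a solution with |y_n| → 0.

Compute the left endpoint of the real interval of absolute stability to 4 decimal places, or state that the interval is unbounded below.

z* = -3.6667.

Test eqn y'=λy, z=hλ:
  k1=λy_n ⇒ h·k1=z·y_n;  k2=λ(1+3/8z)y_n ⇒ h·k2=z(1+3/8z)y_n
  y_{n+1}/y_n = 1 + 3/11z + 8/11z(1+3/8z) = 1 + z + 3/11z²
  ⇒ R(z) = 1 + z + 3/11z².

Need |R(x)|<1, x<0.
x=-1.08: |R|=0.2381
R=1: x+3/11x²=0 ⇒ x=−11/3=-3.6667; min R=1−1/(4·3/11)=0.0833>−1
Confirm numerically:
  x=-2.888: |R|=0.38669 <1
  x=-2.547: |R|=0.22224 <1
  x=-2.083: |R|=0.10033 <1
  x=-1.500: |R|=0.11364 <1
  x=-4.202: |R|=1.61349 >1
  x=-4.107: |R|=1.49321 >1
  x=-3.997: |R|=1.36009 >1
So |R|<1 on (-3.6667, 0).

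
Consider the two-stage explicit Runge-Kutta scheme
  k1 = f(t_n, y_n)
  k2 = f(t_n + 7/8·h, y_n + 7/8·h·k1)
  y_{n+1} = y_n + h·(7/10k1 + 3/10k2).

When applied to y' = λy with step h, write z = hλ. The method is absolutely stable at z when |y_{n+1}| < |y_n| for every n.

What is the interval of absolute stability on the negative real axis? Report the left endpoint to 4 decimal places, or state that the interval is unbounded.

z∈(-3.8095,0).

On y'=λy, z=hλ:
  k1=λy_n ⇒ h·k1=z·y_n;  k2=λ(1+7/8z)y_n ⇒ h·k2=z(1+7/8z)y_n
  y_{n+1}/y_n = 1 + 7/10z + 3/10z(1+7/8z) = 1 + z + 21/80z²
  ⇒ R(z) = 1 + z + 21/80z².

Need |R(x)|<1, x<0.
x=-1.14: |R|=0.2011
R=1: x+21/80x²=0 ⇒ x=−80/21=-3.8095; min R=1−1/(4·21/80)=0.0476>−1
Confirm numerically:
  x=-3.671: |R|=0.86651 <1
  x=-3.299: |R|=0.55789 <1
  x=-2.745: |R|=0.23294 <1
  x=-1.796: |R|=0.05072 <1
  x=-4.404: |R|=1.68724 >1
  x=-4.241: |R|=1.48035 >1
  x=-3.926: |R|=1.12004 >1
Stable set (-3.8095, 0).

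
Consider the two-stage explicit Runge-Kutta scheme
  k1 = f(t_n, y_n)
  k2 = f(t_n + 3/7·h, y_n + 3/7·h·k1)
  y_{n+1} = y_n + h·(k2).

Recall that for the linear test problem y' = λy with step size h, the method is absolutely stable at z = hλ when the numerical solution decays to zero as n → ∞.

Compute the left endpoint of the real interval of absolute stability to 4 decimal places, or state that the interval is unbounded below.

left endpoint -2.3333.

With y'=λy (z=hλ):
  k1=λy_n ⇒ h·k1=z·y_n;  k2=λ(1+3/7z)y_n ⇒ h·k2=z(1+3/7z)y_n
  y_{n+1}/y_n = 1 + z(1+3/7z) = 1 + z + 3/7z²
  R(z) = 1 + z + 3/7z².

Need |R(x)|<1, x<0.
x=-0.39: |R|=0.6752
R=1: x+3/7x²=0 ⇒ x=−7/3=-2.3333; min R=1−1/(4·3/7)=0.4167>−1
Confirm numerically:
  x=-2.212: |R|=0.88498 <1
  x=-1.954: |R|=0.68234 <1
  x=-1.920: |R|=0.65989 <1
  x=-1.133: |R|=0.41715 <1
  x=-2.872: |R|=1.66302 >1
  x=-2.519: |R|=1.20044 >1
  x=-2.485: |R|=1.16152 >1
Stable set (-2.3333, 0).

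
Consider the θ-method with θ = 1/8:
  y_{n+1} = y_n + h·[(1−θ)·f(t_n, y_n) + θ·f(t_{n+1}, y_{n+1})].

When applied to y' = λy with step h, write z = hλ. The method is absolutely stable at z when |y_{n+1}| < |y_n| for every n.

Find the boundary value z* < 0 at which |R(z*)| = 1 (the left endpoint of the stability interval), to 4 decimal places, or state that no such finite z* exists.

z* = -2.6667.

With y'=λy (z=hλ):
  y_{n+1} = y_n + z·[7/8·y_n + 1/8·y_{n+1}] ⇒ (1 − 1/8z)y_{n+1} = (1 + 7/8z)y_n
  ⇒ R(z) = (1 + 7/8z)/(1 − 1/8z).

Find x<0 with |R(x)|<1.
x=-1.77: |R|=0.4493
R=−1: 1+7/8x = −1+1/8x ⇒ -3/4x=2 ⇒ x=2/(-3/4)=-2.6667
Confirm numerically:
  x=-1.480: |R|=0.24895 <1
  x=-1.357: |R|=0.16020 <1
  x=-1.237: |R|=0.07134 <1
  x=-3.194: |R|=1.28265 >1
  x=-3.123: |R|=1.24616 >1
  x=-2.769: |R|=1.05702 >1
So |R|<1 on (-2.6667, 0).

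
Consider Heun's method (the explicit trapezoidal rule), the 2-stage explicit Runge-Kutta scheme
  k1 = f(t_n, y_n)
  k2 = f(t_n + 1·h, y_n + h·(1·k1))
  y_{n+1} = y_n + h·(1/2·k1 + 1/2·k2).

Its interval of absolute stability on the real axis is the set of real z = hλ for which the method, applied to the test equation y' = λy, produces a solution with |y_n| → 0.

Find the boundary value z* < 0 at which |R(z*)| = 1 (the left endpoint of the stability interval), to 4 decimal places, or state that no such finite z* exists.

With y'=λy (z=hλ):
  order 2, 2-stage ⇒ R(z)=1+z+z^2/2
  (e.g. R(-1.29)=0.54205, |R|=0.54205)

Solve |R(x)|<1 on ℝ⁻.
x=-1.29: |R|=0.5421
|R(-1.69)|=0.7380 |R(-1.19)|=0.5181 |R(-1.05)|=0.5012
Bisect:
  x_lo=-2.4380 |R|=1.5339  x_hi=-0.3994 |R|=0.6804
  mid=-1.41871 |R|=0.58766 →hi
  mid=-1.92836 |R|=0.93092 →hi
  mid=-2.18318 |R|=1.19996 →lo
  mid=-2.05577 |R|=1.05733 →lo
  mid=-1.99206 |R|=0.99210 →hi
  mid=-2.02392 |R|=1.02420 →lo
  mid=-2.00799 |R|=1.00802 →lo
  mid=-2.00003 |R|=1.00003 →lo
  mid=-1.99605 |R|=0.99605 →hi
  mid=-1.99804 |R|=0.99804 →hi
  ...
  [-2.00003,-1.99990] ⇒ x*=-2.0000
Interval (-2.0000, 0).

z* = -2.0000.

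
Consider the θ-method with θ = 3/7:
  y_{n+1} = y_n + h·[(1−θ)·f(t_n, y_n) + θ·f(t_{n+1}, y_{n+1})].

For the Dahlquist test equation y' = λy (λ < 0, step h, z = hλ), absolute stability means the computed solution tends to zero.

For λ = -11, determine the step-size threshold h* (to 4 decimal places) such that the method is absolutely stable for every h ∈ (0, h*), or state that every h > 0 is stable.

(-14.0000,0); λ=-11 ⇒ h* = (14)/11 = 1.2727.

With y'=λy (z=hλ):
  y_{n+1} = y_n + z·[4/7·y_n + 3/7·y_{n+1}] ⇒ (1 − 3/7z)y_{n+1} = (1 + 4/7z)y_n
  so R(z) = (1 + 4/7z)/(1 − 3/7z).

Need |R(x)|<1, x<0.
x=-1.25: |R|=0.1860
R=−1: 1+4/7x = −1+3/7x ⇒ -1/7x=2 ⇒ x=2/(-1/7)=-14.0000
Confirm numerically:
  x=-8.408: |R|=0.82646 <1
  x=-7.871: |R|=0.79979 <1
  x=-7.657: |R|=0.78836 <1
  x=-6.100: |R|=0.68775 <1
  x=-14.312: |R|=1.00625 >1
  x=-14.172: |R|=1.00347 >1
  x=-14.165: |R|=1.00333 >1
So |R|<1 on (-14.0000, 0).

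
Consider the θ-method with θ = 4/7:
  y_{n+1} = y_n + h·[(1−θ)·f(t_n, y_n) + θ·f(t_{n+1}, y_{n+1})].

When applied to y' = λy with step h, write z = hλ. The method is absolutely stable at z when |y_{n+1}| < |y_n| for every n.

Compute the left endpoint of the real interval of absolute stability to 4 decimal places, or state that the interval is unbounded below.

Set f=λy, z=hλ:
  y_{n+1} = y_n + z·[3/7·y_n + 4/7·y_{n+1}] ⇒ (1 − 4/7z)y_{n+1} = (1 + 3/7z)y_n
  ⇒ R(z) = (1 + 3/7z)/(1 − 4/7z).

Find x<0 with |R(x)|<1.
x=-1.52: |R|=0.1865
x=-2: |R|=0.0667
x=-10: |R|=0.4894
x=-100: |R|=0.7199
θ=4/7≥1/2 ⇒ |1+3/7x|<|1−4/7x| ∀x<0 ⇒ interval (−∞,0).

unbounded; (−∞, 0).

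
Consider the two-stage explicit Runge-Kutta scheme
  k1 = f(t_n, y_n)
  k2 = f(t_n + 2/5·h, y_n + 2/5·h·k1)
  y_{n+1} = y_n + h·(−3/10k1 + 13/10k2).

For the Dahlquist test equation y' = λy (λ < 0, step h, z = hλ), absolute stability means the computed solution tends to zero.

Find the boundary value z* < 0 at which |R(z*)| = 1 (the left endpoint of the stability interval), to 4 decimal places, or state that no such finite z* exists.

z* = -1.9231.

On y'=λy, z=hλ:
  k1=λy_n ⇒ h·k1=z·y_n;  k2=λ(1+2/5z)y_n ⇒ h·k2=z(1+2/5z)y_n
  y_{n+1}/y_n = 1 − 3/10z + 13/10z(1+2/5z) = 1 + z + 13/25z²
  Hence R(z) = 1 + z + 13/25z².

Need |R(x)|<1, x<0.
x=-0.56: |R|=0.6031
R=1: x+13/25x²=0 ⇒ x=−25/13=-1.9231; min R=1−1/(4·13/25)=0.5192>−1
Confirm numerically:
  x=-1.688: |R|=0.79366 <1
  x=-1.237: |R|=0.55869 <1
  x=-0.924: |R|=0.51996 <1
  x=-2.503: |R|=1.75480 >1
  x=-2.491: |R|=1.73564 >1
  x=-1.971: |R|=1.04912 >1
Stable set (-1.9231, 0).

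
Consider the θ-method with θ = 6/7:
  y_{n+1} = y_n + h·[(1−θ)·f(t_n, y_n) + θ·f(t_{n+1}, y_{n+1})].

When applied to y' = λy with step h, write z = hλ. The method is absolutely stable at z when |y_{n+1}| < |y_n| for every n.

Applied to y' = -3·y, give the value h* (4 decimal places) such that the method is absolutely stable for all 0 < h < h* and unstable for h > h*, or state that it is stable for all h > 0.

Test eqn y'=λy, z=hλ:
  y_{n+1} = y_n + z·[1/7·y_n + 6/7·y_{n+1}] ⇒ (1 − 6/7z)y_{n+1} = (1 + 1/7z)y_n
  ⇒ R(z) = (1 + 1/7z)/(1 − 6/7z).

Find x<0 with |R(x)|<1.
x=-0.97: |R|=0.4704
x=-2: |R|=0.2632
x=-10: |R|=0.0448
x=-100: |R|=0.1532
θ=6/7≥1/2 ⇒ |1+1/7x|<|1−6/7x| ∀x<0 ⇒ interval (−∞,0).

(−∞, 0) — no finite endpoint. Any h>0 works for λ=-3.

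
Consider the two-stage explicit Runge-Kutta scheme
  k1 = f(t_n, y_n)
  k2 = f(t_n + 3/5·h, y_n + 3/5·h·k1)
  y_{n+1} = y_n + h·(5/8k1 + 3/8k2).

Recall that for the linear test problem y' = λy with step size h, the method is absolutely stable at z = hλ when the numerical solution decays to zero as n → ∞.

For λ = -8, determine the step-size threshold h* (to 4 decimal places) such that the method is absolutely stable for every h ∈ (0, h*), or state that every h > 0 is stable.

(-4.4444,0); λ=-8 ⇒ h* = (40/9)/8 = 0.5556.

With y'=λy (z=hλ):
  k1=λy_n ⇒ h·k1=z·y_n;  k2=λ(1+3/5z)y_n ⇒ h·k2=z(1+3/5z)y_n
  y_{n+1}/y_n = 1 + 5/8z + 3/8z(1+3/5z) = 1 + z + 9/40z²
  ⇒ R(z) = 1 + z + 9/40z².

Find x<0 with |R(x)|<1.
x=-0.91: |R|=0.2763
R=1: x+9/40x²=0 ⇒ x=−40/9=-4.4444; min R=1−1/(4·9/40)=-0.1111>−1
Confirm numerically:
  x=-4.309: |R|=0.86868 <1
  x=-3.934: |R|=0.54818 <1
  x=-3.513: |R|=0.26376 <1
  x=-2.140: |R|=0.10959 <1
  x=-5.042: |R|=1.67790 >1
  x=-4.905: |R|=1.50828 >1
  x=-4.650: |R|=1.21506 >1
Interval (-4.4444, 0).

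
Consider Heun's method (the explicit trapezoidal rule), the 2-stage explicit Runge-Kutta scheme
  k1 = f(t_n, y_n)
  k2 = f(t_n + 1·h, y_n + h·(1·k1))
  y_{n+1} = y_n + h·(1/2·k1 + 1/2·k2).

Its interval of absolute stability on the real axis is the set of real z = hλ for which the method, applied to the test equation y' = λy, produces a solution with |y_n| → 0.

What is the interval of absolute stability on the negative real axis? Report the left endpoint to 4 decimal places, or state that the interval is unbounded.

On y'=λy, z=hλ:
  order 2, 2-stage ⇒ R(z)=1+z+z^2/2
  (e.g. R(-0.6)=0.58000, |R|=0.58000)

Find x<0 with |R(x)|<1.
x=-0.6: |R|=0.5800
|R(-1.55)|=0.6513 |R(-1.53)|=0.6404 |R(-0.91)|=0.5041
Bisect:
  x_lo=-2.4476 |R|=1.5478  x_hi=-0.3909 |R|=0.6855
  mid=-1.41923 |R|=0.58787 →hi
  mid=-1.93341 |R|=0.93563 →hi
  mid=-2.19051 |R|=1.20865 →lo
  mid=-2.06196 |R|=1.06388 →lo
  mid=-1.99769 |R|=0.99769 →hi
  mid=-2.02982 |R|=1.03027 →lo
  mid=-2.01375 |R|=1.01385 →lo
  mid=-2.00572 |R|=1.00574 →lo
  ...
  [-2.00007,-1.99995] ⇒ x*=-2.0000
Interval (-2.0000, 0).

(-2.0000, 0).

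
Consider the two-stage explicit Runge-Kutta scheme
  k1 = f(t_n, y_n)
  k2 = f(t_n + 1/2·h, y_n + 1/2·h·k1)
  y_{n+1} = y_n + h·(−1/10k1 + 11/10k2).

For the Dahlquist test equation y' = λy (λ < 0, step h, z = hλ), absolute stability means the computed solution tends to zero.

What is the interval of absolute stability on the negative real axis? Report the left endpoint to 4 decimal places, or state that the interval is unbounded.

z∈(-1.8182,0).

On y'=λy, z=hλ:
  k1=λy_n ⇒ h·k1=z·y_n;  k2=λ(1+1/2z)y_n ⇒ h·k2=z(1+1/2z)y_n
  y_{n+1}/y_n = 1 − 1/10z + 11/10z(1+1/2z) = 1 + z + 11/20z²
  R(z) = 1 + z + 11/20z².

Find x<0 with |R(x)|<1.
x=-0.54: |R|=0.6204
R=1: x+11/20x²=0 ⇒ x=−20/11=-1.8182; min R=1−1/(4·11/20)=0.5455>−1
Confirm numerically:
  x=-1.743: |R|=0.92793 <1
  x=-1.555: |R|=0.77491 <1
  x=-1.331: |R|=0.64336 <1
  x=-2.392: |R|=1.75492 >1
  x=-2.387: |R|=1.74677 >1
  x=-1.868: |R|=1.05118 >1
Interval (-1.8182, 0).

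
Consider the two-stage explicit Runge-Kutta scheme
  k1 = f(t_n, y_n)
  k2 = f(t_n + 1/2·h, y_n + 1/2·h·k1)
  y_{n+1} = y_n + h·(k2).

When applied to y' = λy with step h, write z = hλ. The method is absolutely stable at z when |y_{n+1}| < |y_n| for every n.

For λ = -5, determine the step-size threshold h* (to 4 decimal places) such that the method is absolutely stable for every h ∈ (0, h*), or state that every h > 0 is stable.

(-2.0000,0); λ=-5 ⇒ h* = (2)/5 = 0.4000.

Set f=λy, z=hλ:
  k1=λy_n ⇒ h·k1=z·y_n;  k2=λ(1+1/2z)y_n ⇒ h·k2=z(1+1/2z)y_n
  y_{n+1}/y_n = 1 + z(1+1/2z) = 1 + z + 1/2z²
  Hence R(z) = 1 + z + 1/2z².

Find x<0 with |R(x)|<1.
x=-1.64: |R|=0.7048
R=1: x+1/2x²=0 ⇒ x=−2=-2.0000; min R=1−1/(4·1/2)=0.5000>−1
Confirm numerically:
  x=-1.570: |R|=0.66245 <1
  x=-1.347: |R|=0.56020 <1
  x=-1.222: |R|=0.52464 <1
  x=-2.450: |R|=1.55125 >1
  x=-2.387: |R|=1.46188 >1
Interval (-2.0000, 0).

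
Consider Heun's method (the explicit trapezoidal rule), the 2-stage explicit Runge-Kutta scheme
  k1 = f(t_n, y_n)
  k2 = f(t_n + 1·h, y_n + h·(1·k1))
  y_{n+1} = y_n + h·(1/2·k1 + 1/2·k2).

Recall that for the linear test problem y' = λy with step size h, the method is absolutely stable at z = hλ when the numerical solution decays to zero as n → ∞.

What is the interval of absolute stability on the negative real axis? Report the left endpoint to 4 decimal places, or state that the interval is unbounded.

With y'=λy (z=hλ):
  order 2, 2-stage ⇒ R(z)=1+z+z^2/2
  (e.g. R(-1.37)=0.56845, |R|=0.56845)

Need |R(x)|<1, x<0.
x=-1.37: |R|=0.5685
|R(-2.34)|=1.3978 |R(-1.63)|=0.6985 |R(-1.44)|=0.5968
Bisect:
  x_lo=-2.5384 |R|=1.6834  x_hi=-0.0717 |R|=0.9309
  mid=-1.30505 |R|=0.54653 →hi
  mid=-1.92174 |R|=0.92481 →hi
  mid=-2.23009 |R|=1.25656 →lo
  mid=-2.07592 |R|=1.07880 →lo
  mid=-1.99883 |R|=0.99883 →hi
  mid=-2.03737 |R|=1.03807 →lo
  mid=-2.01810 |R|=1.01827 →lo
  mid=-2.00847 |R|=1.00850 →lo
  mid=-2.00365 |R|=1.00365 →lo
  ...
  [-2.00003,-1.99988] ⇒ x*=-2.0000
Stable set (-2.0000, 0).

(-2.0000, 0).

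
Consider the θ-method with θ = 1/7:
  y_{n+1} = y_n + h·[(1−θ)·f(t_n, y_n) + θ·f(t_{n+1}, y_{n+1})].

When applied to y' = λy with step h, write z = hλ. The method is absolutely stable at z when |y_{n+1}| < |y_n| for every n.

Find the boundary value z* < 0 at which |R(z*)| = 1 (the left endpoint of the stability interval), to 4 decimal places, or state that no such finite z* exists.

With y'=λy (z=hλ):
  y_{n+1} = y_n + z·[6/7·y_n + 1/7·y_{n+1}] ⇒ (1 − 1/7z)y_{n+1} = (1 + 6/7z)y_n
  ⇒ R(z) = (1 + 6/7z)/(1 − 1/7z).

Boundary: |R(x)|=1, x<0.
x=-0.39: |R|=0.6306
R=−1: 1+6/7x = −1+1/7x ⇒ -5/7x=2 ⇒ x=2/(-5/7)=-2.8000
Confirm numerically:
  x=-2.134: |R|=0.63543 <1
  x=-1.793: |R|=0.42739 <1
  x=-1.222: |R|=0.04038 <1
  x=-1.178: |R|=0.00831 <1
  x=-3.393: |R|=1.28529 >1
  x=-3.326: |R|=1.25470 >1
  x=-3.220: |R|=1.20548 >1
Stable set (-2.8000, 0).

z* = -2.8000.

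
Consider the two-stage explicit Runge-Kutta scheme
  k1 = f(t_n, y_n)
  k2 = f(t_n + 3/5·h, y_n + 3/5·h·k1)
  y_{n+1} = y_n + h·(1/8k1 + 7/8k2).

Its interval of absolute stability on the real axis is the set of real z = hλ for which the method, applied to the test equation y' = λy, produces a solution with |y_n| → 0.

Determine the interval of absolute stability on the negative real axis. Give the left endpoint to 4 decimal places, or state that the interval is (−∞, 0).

(-1.9048, 0).

Set f=λy, z=hλ:
  k1=λy_n ⇒ h·k1=z·y_n;  k2=λ(1+3/5z)y_n ⇒ h·k2=z(1+3/5z)y_n
  y_{n+1}/y_n = 1 + 1/8z + 7/8z(1+3/5z) = 1 + z + 21/40z²
  R(z) = 1 + z + 21/40z².

Find x<0 with |R(x)|<1.
x=-0.92: |R|=0.5244
R=1: x+21/40x²=0 ⇒ x=−40/21=-1.9048; min R=1−1/(4·21/40)=0.5238>−1
Confirm numerically:
  x=-1.673: |R|=0.79644 <1
  x=-1.567: |R|=0.72213 <1
  x=-1.303: |R|=0.58835 <1
  x=-1.298: |R|=0.58652 <1
  x=-2.492: |R|=1.76828 >1
  x=-2.463: |R|=1.72184 >1
  x=-2.054: |R|=1.16093 >1
Stable set (-1.9048, 0).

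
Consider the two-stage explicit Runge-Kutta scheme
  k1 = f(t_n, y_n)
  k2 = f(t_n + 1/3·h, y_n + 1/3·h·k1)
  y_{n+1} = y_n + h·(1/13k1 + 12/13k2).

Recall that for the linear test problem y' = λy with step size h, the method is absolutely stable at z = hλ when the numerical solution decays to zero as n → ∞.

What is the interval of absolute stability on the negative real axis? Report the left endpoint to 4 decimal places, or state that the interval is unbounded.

Set f=λy, z=hλ:
  k1=λy_n ⇒ h·k1=z·y_n;  k2=λ(1+1/3z)y_n ⇒ h·k2=z(1+1/3z)y_n
  y_{n+1}/y_n = 1 + 1/13z + 12/13z(1+1/3z) = 1 + z + 4/13z²
  so R(z) = 1 + z + 4/13z².

Boundary: |R(x)|=1, x<0.
x=-1.14: |R|=0.2599
R=1: x+4/13x²=0 ⇒ x=−13/4=-3.2500; min R=1−1/(4·4/13)=0.1875>−1
Confirm numerically:
  x=-2.455: |R|=0.39947 <1
  x=-2.392: |R|=0.36851 <1
  x=-2.273: |R|=0.31670 <1
  x=-3.744: |R|=1.56909 >1
  x=-3.369: |R|=1.12336 >1
So |R|<1 on (-3.2500, 0).

(-3.2500, 0).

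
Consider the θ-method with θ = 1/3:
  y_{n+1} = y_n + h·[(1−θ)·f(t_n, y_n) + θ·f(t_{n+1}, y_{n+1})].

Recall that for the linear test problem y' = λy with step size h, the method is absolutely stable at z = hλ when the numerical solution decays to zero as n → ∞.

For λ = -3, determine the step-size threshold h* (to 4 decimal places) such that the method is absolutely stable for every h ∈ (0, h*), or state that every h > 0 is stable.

(-6.0000,0); λ=-3 ⇒ h* = (6)/3 = 2.0000.

Test eqn y'=λy, z=hλ:
  y_{n+1} = y_n + z·[2/3·y_n + 1/3·y_{n+1}] ⇒ (1 − 1/3z)y_{n+1} = (1 + 2/3z)y_n
  R(z) = (1 + 2/3z)/(1 − 1/3z).

Boundary: |R(x)|=1, x<0.
x=-0.91: |R|=0.3018
R=−1: 1+2/3x = −1+1/3x ⇒ -1/3x=2 ⇒ x=2/(-1/3)=-6.0000
Confirm numerically:
  x=-5.928: |R|=0.99194 <1
  x=-4.997: |R|=0.87458 <1
  x=-4.835: |R|=0.85131 <1
  x=-4.011: |R|=0.71630 <1
  x=-6.251: |R|=1.02713 >1
  x=-6.228: |R|=1.02471 >1
So |R|<1 on (-6.0000, 0).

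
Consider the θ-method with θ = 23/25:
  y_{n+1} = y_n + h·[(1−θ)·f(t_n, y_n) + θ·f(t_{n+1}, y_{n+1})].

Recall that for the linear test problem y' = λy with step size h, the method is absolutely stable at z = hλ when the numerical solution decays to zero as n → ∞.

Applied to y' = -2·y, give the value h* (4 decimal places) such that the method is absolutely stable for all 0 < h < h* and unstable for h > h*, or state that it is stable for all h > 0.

(−∞, 0) — no finite endpoint. Any h>0 works for λ=-2.

Test eqn y'=λy, z=hλ:
  y_{n+1} = y_n + z·[2/25·y_n + 23/25·y_{n+1}] ⇒ (1 − 23/25z)y_{n+1} = (1 + 2/25z)y_n
  Hence R(z) = (1 + 2/25z)/(1 − 23/25z).

Boundary: |R(x)|=1, x<0.
x=-1.72: |R|=0.3340
x=-2: |R|=0.2958
x=-10: |R|=0.0196
x=-100: |R|=0.0753
θ=23/25≥1/2 ⇒ |1+2/25x|<|1−23/25x| ∀x<0 ⇒ unbounded interval.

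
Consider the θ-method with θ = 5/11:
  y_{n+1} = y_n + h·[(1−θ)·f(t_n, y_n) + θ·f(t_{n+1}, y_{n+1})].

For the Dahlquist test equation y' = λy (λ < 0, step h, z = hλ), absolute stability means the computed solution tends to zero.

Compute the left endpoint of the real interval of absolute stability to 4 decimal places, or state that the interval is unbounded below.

Test eqn y'=λy, z=hλ:
  y_{n+1} = y_n + z·[6/11·y_n + 5/11·y_{n+1}] ⇒ (1 − 5/11z)y_{n+1} = (1 + 6/11z)y_n
  R(z) = (1 + 6/11z)/(1 − 5/11z).

Find x<0 with |R(x)|<1.
x=-1.2: |R|=0.2235
R=−1: 1+6/11x = −1+5/11x ⇒ -1/11x=2 ⇒ x=2/(-1/11)=-22.0000
Confirm numerically:
  x=-19.993: |R|=0.98191 <1
  x=-17.801: |R|=0.95801 <1
  x=-15.300: |R|=0.92343 <1
  x=-10.282: |R|=0.81224 <1
  x=-22.376: |R|=1.00306 >1
  x=-22.099: |R|=1.00081 >1
  x=-22.094: |R|=1.00077 >1
Interval (-22.0000, 0).

z* = -22.0000.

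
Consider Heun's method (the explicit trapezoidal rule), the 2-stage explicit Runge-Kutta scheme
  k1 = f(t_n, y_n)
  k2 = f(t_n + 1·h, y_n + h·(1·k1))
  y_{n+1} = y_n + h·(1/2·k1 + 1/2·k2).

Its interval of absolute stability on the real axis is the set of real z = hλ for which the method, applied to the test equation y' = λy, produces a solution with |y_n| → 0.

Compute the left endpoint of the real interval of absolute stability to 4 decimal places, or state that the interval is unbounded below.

left endpoint -2.0000.

With y'=λy (z=hλ):
  order 2, 2-stage ⇒ R(z)=1+z+z^2/2
  (e.g. R(-0.44)=0.65680, |R|=0.65680)

Find x<0 with |R(x)|<1.
x=-0.44: |R|=0.6568
|R(-0.81)|=0.5181 |R(-0.68)|=0.5512 |R(-0.5)|=0.6250
Bisect:
  x_lo=-2.8087 |R|=2.1358  x_hi=-0.0804 |R|=0.9228
  mid=-1.44458 |R|=0.59883 →hi
  mid=-2.12666 |R|=1.13468 →lo
  mid=-1.78562 |R|=0.80860 →hi
  mid=-1.95614 |R|=0.95710 →hi
  mid=-2.04140 |R|=1.04226 →lo
  mid=-1.99877 |R|=0.99877 →hi
  mid=-2.02008 |R|=1.02029 →lo
  ...
  [-2.00010,-1.99993] ⇒ x*=-2.0000
So |R|<1 on (-2.0000, 0).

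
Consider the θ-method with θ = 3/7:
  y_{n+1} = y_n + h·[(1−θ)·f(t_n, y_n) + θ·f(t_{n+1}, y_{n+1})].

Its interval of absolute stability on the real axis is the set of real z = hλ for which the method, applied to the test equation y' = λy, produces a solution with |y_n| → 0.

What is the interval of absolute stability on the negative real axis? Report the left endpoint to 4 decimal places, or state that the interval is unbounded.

(-14.0000, 0).

Set f=λy, z=hλ:
  y_{n+1} = y_n + z·[4/7·y_n + 3/7·y_{n+1}] ⇒ (1 − 3/7z)y_{n+1} = (1 + 4/7z)y_n
  Hence R(z) = (1 + 4/7z)/(1 − 3/7z).

Need |R(x)|<1, x<0.
x=-0.38: |R|=0.6732
R=−1: 1+4/7x = −1+3/7x ⇒ -1/7x=2 ⇒ x=2/(-1/7)=-14.0000
Confirm numerically:
  x=-12.972: |R|=0.97761 <1
  x=-9.729: |R|=0.88197 <1
  x=-9.546: |R|=0.87502 <1
  x=-8.005: |R|=0.80671 <1
  x=-14.150: |R|=1.00303 >1
  x=-14.071: |R|=1.00144 >1
Stable set (-14.0000, 0).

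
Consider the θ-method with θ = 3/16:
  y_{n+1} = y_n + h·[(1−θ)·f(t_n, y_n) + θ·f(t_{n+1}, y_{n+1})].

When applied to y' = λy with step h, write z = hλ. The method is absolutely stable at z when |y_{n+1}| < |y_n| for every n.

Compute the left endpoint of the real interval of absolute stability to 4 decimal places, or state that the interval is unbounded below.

z* = -3.2000.

Set f=λy, z=hλ:
  y_{n+1} = y_n + z·[13/16·y_n + 3/16·y_{n+1}] ⇒ (1 − 3/16z)y_{n+1} = (1 + 13/16z)y_n
  R(z) = (1 + 13/16z)/(1 − 3/16z).

Need |R(x)|<1, x<0.
x=-1.18: |R|=0.0338
R=−1: 1+13/16x = −1+3/16x ⇒ -5/8x=2 ⇒ x=2/(-5/8)=-3.2000
Confirm numerically:
  x=-2.106: |R|=0.50981 <1
  x=-2.041: |R|=0.47611 <1
  x=-1.988: |R|=0.44819 <1
  x=-1.555: |R|=0.20397 <1
  x=-3.679: |R|=1.17716 >1
  x=-3.241: |R|=1.01594 >1
Interval (-3.2000, 0).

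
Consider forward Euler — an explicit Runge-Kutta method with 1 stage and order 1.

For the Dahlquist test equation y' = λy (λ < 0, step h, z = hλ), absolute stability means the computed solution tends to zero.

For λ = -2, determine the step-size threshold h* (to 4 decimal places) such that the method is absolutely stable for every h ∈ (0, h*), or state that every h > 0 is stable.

On y'=λy, z=hλ:
  order 1, 1-stage ⇒ R(z)=1+z
  (e.g. R(-0.41)=0.59000, |R|=0.59000)

Boundary: |R(x)|=1, x<0.
x=-0.41: |R|=0.5900
|R(-2.32)|=1.3200 |R(-2.16)|=1.1600 |R(-1.25)|=0.2500
Bisect:
  x_lo=-2.3183 |R|=1.3183  x_hi=-0.3486 |R|=0.6514
  mid=-1.33342 |R|=0.33342 →hi
  mid=-1.82584 |R|=0.82584 →hi
  mid=-2.07205 |R|=1.07205 →lo
  mid=-1.94894 |R|=0.94894 →hi
  mid=-2.01050 |R|=1.01050 →lo
  mid=-1.97972 |R|=0.97972 →hi
  mid=-1.99511 |R|=0.99511 →hi
  mid=-2.00280 |R|=1.00280 →lo
  mid=-1.99896 |R|=0.99896 →hi
  ...
  [-2.00004,-1.99992] ⇒ x*=-2.0000
Stable set (-2.0000, 0).

(-2.0000,0); λ=-2 ⇒ h* = 1.0000.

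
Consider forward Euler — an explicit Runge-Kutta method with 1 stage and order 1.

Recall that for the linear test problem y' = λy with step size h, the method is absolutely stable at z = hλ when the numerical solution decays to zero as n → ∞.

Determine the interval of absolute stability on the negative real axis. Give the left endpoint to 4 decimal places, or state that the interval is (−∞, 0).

(-2.0000, 0).

On y'=λy, z=hλ:
  order 1, 1-stage ⇒ R(z)=1+z
  (e.g. R(-0.62)=0.38000, |R|=0.38000)

Need |R(x)|<1, x<0.
x=-0.62: |R|=0.3800
|R(-1.92)|=0.9200 |R(-1.55)|=0.5500 |R(-0.59)|=0.4100
Bisect:
  x_lo=-2.5801 |R|=1.5801  x_hi=-0.0964 |R|=0.9036
  mid=-1.33824 |R|=0.33824 →hi
  mid=-1.95918 |R|=0.95918 →hi
  mid=-2.26964 |R|=1.26964 →lo
  mid=-2.11441 |R|=1.11441 →lo
  mid=-2.03679 |R|=1.03679 →lo
  mid=-1.99798 |R|=0.99798 →hi
  mid=-2.01739 |R|=1.01739 →lo
  mid=-2.00769 |R|=1.00769 →lo
  ...
  [-2.00011,-1.99995] ⇒ x*=-2.0000
Stable set (-2.0000, 0).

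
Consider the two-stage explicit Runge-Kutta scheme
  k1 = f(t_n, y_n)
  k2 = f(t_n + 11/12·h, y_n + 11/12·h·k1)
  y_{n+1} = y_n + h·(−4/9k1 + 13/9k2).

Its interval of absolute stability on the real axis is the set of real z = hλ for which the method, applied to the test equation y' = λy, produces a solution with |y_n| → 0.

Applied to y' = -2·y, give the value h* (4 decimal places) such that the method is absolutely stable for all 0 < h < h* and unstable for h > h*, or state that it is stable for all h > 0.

On y'=λy, z=hλ:
  k1=λy_n ⇒ h·k1=z·y_n;  k2=λ(1+11/12z)y_n ⇒ h·k2=z(1+11/12z)y_n
  y_{n+1}/y_n = 1 − 4/9z + 13/9z(1+11/12z) = 1 + z + 143/108z²
  ⇒ R(z) = 1 + z + 143/108z².

Boundary: |R(x)|=1, x<0.
x=-0.97: |R|=1.2758
R=1: x+143/108x²=0 ⇒ x=−108/143=-0.7552; min R=1−1/(4·143/108)=0.8112>−1
Confirm numerically:
  x=-0.614: |R|=0.88517 <1
  x=-0.430: |R|=0.81482 <1
  x=-0.371: |R|=0.81125 <1
  x=-0.365: |R|=0.81140 <1
  x=-1.174: |R|=1.65094 >1
  x=-0.780: |R|=1.02557 >1
Stable set (-0.7552, 0).

(-0.7552,0); λ=-2 ⇒ h* = (108/143)/2 = 0.3776.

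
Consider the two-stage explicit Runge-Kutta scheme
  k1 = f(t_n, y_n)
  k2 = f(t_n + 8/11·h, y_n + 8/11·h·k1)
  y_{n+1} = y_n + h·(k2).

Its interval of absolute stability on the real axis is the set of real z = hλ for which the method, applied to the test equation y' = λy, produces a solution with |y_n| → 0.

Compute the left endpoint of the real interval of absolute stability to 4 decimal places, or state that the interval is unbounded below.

Set f=λy, z=hλ:
  k1=λy_n ⇒ h·k1=z·y_n;  k2=λ(1+8/11z)y_n ⇒ h·k2=z(1+8/11z)y_n
  y_{n+1}/y_n = 1 + z(1+8/11z) = 1 + z + 8/11z²
  Hence R(z) = 1 + z + 8/11z².

Need |R(x)|<1, x<0.
x=-0.99: |R|=0.7228
R=1: x+8/11x²=0 ⇒ x=−11/8=-1.3750; min R=1−1/(4·8/11)=0.6562>−1
Confirm numerically:
  x=-1.057: |R|=0.75554 <1
  x=-0.643: |R|=0.65769 <1
  x=-0.561: |R|=0.66789 <1
  x=-1.744: |R|=1.46803 >1
  x=-1.479: |R|=1.11187 >1
So |R|<1 on (-1.3750, 0).

left endpoint -1.3750.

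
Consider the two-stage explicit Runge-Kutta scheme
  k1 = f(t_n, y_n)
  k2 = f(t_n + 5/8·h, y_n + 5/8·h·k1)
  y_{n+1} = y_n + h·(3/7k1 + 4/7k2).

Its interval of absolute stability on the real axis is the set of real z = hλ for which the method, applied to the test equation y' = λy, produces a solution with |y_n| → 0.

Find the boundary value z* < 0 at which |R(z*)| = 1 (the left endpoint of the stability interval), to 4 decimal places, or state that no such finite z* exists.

Set f=λy, z=hλ:
  k1=λy_n ⇒ h·k1=z·y_n;  k2=λ(1+5/8z)y_n ⇒ h·k2=z(1+5/8z)y_n
  y_{n+1}/y_n = 1 + 3/7z + 4/7z(1+5/8z) = 1 + z + 5/14z²
  ⇒ R(z) = 1 + z + 5/14z².

Find x<0 with |R(x)|<1.
x=-1.64: |R|=0.3206
R=1: x+5/14x²=0 ⇒ x=−14/5=-2.8000; min R=1−1/(4·5/14)=0.3000>−1
Confirm numerically:
  x=-2.047: |R|=0.44950 <1
  x=-1.941: |R|=0.40453 <1
  x=-1.488: |R|=0.30277 <1
  x=-1.407: |R|=0.30002 <1
  x=-3.307: |R|=1.59880 >1
  x=-3.125: |R|=1.36272 >1
So |R|<1 on (-2.8000, 0).

left endpoint -2.8000.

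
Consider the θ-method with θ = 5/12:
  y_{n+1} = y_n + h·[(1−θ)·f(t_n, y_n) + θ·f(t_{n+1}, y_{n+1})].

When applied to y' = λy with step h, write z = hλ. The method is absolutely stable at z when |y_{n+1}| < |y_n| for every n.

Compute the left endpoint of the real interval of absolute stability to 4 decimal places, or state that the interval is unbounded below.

With y'=λy (z=hλ):
  y_{n+1} = y_n + z·[7/12·y_n + 5/12·y_{n+1}] ⇒ (1 − 5/12z)y_{n+1} = (1 + 7/12z)y_n
  R(z) = (1 + 7/12z)/(1 − 5/12z).

Boundary: |R(x)|=1, x<0.
x=-0.89: |R|=0.3508
R=−1: 1+7/12x = −1+5/12x ⇒ -1/6x=2 ⇒ x=2/(-1/6)=-12.0000
Confirm numerically:
  x=-10.465: |R|=0.95227 <1
  x=-7.183: |R|=0.79894 <1
  x=-5.631: |R|=0.68278 <1
  x=-4.954: |R|=0.61675 <1
  x=-12.488: |R|=1.01311 >1
  x=-12.076: |R|=1.00210 >1
So |R|<1 on (-12.0000, 0).

z* = -12.0000.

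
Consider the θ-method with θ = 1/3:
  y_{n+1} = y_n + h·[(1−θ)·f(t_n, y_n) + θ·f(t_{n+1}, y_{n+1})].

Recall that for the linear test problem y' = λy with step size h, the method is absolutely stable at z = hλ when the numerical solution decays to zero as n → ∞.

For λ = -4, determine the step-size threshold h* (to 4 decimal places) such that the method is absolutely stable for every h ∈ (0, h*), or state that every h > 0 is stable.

(-6.0000,0); λ=-4 ⇒ h* = (6)/4 = 1.5000.

On y'=λy, z=hλ:
  y_{n+1} = y_n + z·[2/3·y_n + 1/3·y_{n+1}] ⇒ (1 − 1/3z)y_{n+1} = (1 + 2/3z)y_n
  R(z) = (1 + 2/3z)/(1 − 1/3z).

Solve |R(x)|<1 on ℝ⁻.
x=-1.17: |R|=0.1583
R=−1: 1+2/3x = −1+1/3x ⇒ -1/3x=2 ⇒ x=2/(-1/3)=-6.0000
Confirm numerically:
  x=-5.686: |R|=0.96385 <1
  x=-5.304: |R|=0.91618 <1
  x=-3.328: |R|=0.57775 <1
  x=-6.341: |R|=1.03651 >1
  x=-6.196: |R|=1.02131 >1
  x=-6.063: |R|=1.00695 >1
Interval (-6.0000, 0).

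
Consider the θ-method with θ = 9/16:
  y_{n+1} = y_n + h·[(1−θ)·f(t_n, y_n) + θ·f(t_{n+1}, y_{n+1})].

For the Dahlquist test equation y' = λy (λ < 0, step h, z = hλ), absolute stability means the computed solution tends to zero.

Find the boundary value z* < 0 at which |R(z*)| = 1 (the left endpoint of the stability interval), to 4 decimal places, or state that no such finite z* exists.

With y'=λy (z=hλ):
  y_{n+1} = y_n + z·[7/16·y_n + 9/16·y_{n+1}] ⇒ (1 − 9/16z)y_{n+1} = (1 + 7/16z)y_n
  R(z) = (1 + 7/16z)/(1 − 9/16z).

Boundary: |R(x)|=1, x<0.
x=-1.28: |R|=0.2558
x=-2: |R|=0.0588
x=-10: |R|=0.5094
x=-100: |R|=0.7467
θ=9/16≥1/2 ⇒ |1+7/16x|<|1−9/16x| ∀x<0 ⇒ unbounded interval.

(−∞, 0) — no finite endpoint.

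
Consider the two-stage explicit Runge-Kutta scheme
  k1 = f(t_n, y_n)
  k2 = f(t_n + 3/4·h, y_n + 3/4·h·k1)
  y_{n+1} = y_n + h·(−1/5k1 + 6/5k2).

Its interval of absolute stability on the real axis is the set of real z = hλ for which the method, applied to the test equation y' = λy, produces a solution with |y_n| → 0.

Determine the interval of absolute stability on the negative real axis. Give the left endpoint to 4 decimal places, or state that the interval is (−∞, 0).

(-1.1111, 0).

With y'=λy (z=hλ):
  k1=λy_n ⇒ h·k1=z·y_n;  k2=λ(1+3/4z)y_n ⇒ h·k2=z(1+3/4z)y_n
  y_{n+1}/y_n = 1 − 1/5z + 6/5z(1+3/4z) = 1 + z + 9/10z²
  R(z) = 1 + z + 9/10z².

Boundary: |R(x)|=1, x<0.
x=-1.28: |R|=1.1946
R=1: x+9/10x²=0 ⇒ x=−10/9=-1.1111; min R=1−1/(4·9/10)=0.7222>−1
Confirm numerically:
  x=-0.853: |R|=0.80185 <1
  x=-0.783: |R|=0.76878 <1
  x=-0.754: |R|=0.75766 <1
  x=-0.500: |R|=0.72500 <1
  x=-1.620: |R|=1.74196 >1
  x=-1.534: |R|=1.58384 >1
  x=-1.316: |R|=1.24267 >1
Stable set (-1.1111, 0).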